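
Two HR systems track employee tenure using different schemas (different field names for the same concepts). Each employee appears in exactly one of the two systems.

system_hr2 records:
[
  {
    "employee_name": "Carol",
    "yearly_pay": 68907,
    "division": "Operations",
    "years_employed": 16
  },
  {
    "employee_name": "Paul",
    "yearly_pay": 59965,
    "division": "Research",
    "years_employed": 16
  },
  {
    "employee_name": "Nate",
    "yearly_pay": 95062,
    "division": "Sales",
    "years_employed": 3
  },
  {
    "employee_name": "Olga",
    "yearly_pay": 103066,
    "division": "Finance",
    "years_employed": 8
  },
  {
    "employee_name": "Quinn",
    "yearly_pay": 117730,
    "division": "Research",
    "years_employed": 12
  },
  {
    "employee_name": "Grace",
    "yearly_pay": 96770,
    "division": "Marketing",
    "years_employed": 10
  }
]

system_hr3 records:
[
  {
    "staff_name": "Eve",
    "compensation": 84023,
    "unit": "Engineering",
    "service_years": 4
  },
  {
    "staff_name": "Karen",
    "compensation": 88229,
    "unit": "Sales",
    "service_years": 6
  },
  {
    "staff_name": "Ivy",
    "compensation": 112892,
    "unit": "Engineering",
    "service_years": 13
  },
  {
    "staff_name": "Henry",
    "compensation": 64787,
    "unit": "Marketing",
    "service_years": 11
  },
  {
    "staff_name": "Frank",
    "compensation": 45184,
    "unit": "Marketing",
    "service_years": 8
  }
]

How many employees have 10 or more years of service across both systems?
6

Reconcile schemas: "years_employed" (system_hr2) = "service_years" (system_hr3) = years of service

From system_hr2: 4 employees with >= 10 years
From system_hr3: 2 employees with >= 10 years

Total: 4 + 2 = 6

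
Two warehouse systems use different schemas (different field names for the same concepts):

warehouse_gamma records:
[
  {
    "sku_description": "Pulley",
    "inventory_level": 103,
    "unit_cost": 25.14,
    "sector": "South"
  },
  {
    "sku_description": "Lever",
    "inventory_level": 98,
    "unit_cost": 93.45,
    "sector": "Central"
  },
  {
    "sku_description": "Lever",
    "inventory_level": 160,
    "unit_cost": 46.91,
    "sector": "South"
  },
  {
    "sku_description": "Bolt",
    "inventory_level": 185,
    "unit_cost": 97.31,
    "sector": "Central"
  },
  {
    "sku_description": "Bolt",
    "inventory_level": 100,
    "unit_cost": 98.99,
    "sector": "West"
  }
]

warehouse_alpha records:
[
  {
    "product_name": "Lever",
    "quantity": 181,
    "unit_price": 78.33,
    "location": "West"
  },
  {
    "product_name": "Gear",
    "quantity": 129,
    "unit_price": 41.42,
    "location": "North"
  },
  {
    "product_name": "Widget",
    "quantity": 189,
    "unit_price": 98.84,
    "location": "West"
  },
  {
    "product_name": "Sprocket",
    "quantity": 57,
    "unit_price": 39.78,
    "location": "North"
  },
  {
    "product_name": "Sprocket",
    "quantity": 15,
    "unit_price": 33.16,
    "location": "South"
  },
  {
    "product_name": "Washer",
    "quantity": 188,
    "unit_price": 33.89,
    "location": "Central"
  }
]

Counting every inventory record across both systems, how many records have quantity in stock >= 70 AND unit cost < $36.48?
2

Schema mappings:
- "inventory_level" (warehouse_gamma) = "quantity" (warehouse_alpha) = quantity
- "unit_cost" (warehouse_gamma) = "unit_price" (warehouse_alpha) = unit cost

Records meeting both conditions in warehouse_gamma: 1
Records meeting both conditions in warehouse_alpha: 1

Total: 1 + 1 = 2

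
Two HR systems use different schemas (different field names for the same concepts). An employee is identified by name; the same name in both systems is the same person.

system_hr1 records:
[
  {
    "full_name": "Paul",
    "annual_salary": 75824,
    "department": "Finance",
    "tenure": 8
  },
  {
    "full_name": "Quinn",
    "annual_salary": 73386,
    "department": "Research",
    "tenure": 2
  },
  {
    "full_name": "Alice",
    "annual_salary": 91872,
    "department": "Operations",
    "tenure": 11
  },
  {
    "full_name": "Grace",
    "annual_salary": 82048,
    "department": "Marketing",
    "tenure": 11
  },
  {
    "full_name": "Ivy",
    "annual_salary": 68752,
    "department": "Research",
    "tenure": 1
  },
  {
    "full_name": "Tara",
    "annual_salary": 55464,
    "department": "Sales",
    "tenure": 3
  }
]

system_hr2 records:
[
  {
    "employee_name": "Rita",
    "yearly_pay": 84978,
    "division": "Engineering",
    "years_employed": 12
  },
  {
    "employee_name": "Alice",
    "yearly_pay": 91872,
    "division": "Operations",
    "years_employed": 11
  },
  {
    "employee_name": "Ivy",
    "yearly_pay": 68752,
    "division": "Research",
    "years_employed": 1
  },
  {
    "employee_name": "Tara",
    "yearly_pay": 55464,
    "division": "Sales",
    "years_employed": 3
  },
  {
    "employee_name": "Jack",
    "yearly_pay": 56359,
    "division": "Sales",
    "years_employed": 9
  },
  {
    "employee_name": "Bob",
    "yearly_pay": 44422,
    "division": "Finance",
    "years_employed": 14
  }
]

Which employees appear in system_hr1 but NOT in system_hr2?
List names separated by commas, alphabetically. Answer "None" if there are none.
Grace, Paul, Quinn

Schema mapping: "full_name" (system_hr1) = "employee_name" (system_hr2) = employee name

Names in system_hr1: ['Alice', 'Grace', 'Ivy', 'Paul', 'Quinn', 'Tara']
Names in system_hr2: ['Alice', 'Bob', 'Ivy', 'Jack', 'Rita', 'Tara']

In system_hr1 but not system_hr2: ['Grace', 'Paul', 'Quinn']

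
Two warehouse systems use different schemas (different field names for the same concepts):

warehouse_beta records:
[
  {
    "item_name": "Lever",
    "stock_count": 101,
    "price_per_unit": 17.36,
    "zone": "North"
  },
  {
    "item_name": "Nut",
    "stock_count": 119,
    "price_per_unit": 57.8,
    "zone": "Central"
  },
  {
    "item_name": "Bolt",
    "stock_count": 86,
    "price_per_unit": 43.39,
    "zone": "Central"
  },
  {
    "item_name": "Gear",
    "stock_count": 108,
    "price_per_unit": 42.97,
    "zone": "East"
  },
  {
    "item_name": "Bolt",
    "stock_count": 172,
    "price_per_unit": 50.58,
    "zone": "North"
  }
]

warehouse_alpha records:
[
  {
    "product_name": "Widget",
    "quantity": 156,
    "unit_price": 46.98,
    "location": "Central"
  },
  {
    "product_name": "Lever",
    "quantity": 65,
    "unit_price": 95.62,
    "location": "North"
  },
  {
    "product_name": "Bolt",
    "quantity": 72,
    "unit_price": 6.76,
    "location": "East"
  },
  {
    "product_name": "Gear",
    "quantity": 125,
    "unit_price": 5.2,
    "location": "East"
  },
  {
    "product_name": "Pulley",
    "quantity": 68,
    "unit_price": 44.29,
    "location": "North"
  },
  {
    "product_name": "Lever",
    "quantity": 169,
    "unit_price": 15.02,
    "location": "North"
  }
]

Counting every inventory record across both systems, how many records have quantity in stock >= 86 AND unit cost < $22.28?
3

Schema mappings:
- "stock_count" (warehouse_beta) = "quantity" (warehouse_alpha) = quantity
- "price_per_unit" (warehouse_beta) = "unit_price" (warehouse_alpha) = unit cost

Records meeting both conditions in warehouse_beta: 1
Records meeting both conditions in warehouse_alpha: 2

Total: 1 + 2 = 3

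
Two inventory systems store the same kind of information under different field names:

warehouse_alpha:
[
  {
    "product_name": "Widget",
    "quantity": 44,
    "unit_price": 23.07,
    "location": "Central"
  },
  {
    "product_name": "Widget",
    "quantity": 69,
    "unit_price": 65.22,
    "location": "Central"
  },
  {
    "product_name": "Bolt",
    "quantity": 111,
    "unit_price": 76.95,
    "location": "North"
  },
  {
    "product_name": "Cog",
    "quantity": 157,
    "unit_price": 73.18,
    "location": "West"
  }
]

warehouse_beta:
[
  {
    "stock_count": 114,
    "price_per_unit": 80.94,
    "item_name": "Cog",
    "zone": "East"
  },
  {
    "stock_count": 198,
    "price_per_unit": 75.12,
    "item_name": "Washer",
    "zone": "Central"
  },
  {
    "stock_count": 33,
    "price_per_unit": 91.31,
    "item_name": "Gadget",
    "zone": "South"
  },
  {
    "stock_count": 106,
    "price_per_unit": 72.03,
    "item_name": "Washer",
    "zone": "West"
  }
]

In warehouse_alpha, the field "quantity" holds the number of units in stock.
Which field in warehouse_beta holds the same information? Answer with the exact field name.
stock_count

In warehouse_alpha, "quantity" holds the number of units in stock.
The fields in warehouse_beta are: "stock_count", "price_per_unit", "item_name", "zone".
"stock_count" is the match: the name refers to the same concept and its values are whole-number counts (e.g. 114, 198).
The other fields ("price_per_unit", "item_name", "zone") hold different kinds of data.

So "quantity" in warehouse_alpha corresponds to "stock_count" in warehouse_beta.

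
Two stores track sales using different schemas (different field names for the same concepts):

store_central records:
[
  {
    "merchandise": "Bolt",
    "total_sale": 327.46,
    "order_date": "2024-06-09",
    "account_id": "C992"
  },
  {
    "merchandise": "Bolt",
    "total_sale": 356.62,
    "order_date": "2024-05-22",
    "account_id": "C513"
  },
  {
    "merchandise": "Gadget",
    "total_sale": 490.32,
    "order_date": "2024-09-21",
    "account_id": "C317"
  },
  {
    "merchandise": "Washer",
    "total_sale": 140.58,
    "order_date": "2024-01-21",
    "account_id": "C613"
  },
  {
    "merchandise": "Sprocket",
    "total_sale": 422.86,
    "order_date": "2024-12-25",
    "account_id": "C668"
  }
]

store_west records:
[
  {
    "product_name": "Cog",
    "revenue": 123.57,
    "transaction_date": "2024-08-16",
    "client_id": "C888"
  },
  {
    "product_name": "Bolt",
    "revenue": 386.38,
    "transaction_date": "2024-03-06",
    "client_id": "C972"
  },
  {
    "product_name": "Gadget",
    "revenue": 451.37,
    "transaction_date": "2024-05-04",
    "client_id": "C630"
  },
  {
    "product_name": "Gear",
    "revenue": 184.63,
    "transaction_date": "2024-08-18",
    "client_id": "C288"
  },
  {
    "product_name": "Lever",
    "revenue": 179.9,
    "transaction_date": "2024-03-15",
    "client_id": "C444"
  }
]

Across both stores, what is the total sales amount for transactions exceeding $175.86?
2799.54

Schema mapping: "total_sale" (store_central) = "revenue" (store_west) = sale amount

Sum of sales > $175.86 in store_central: 1597.26
Sum of sales > $175.86 in store_west: 1202.28

Total: 1597.26 + 1202.28 = 2799.54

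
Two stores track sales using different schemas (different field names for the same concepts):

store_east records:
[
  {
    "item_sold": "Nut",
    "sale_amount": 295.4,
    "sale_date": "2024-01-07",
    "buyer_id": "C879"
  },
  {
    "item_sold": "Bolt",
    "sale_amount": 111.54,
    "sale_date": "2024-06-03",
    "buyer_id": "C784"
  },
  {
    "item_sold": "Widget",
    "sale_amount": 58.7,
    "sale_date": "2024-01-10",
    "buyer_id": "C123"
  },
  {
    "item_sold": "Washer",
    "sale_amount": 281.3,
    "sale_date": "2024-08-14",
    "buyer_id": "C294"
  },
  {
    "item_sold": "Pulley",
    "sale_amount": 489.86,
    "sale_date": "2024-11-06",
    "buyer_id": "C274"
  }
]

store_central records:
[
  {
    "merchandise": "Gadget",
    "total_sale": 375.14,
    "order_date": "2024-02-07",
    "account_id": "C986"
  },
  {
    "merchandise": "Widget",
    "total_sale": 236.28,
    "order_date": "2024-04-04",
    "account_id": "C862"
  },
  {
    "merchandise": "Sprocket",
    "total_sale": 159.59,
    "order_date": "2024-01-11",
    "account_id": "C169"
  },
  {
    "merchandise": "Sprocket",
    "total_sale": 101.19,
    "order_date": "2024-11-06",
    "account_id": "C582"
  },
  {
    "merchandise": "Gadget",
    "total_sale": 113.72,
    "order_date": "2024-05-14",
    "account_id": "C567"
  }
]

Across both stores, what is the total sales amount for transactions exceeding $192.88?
1677.98

Schema mapping: "sale_amount" (store_east) = "total_sale" (store_central) = sale amount

Sum of sales > $192.88 in store_east: 1066.56
Sum of sales > $192.88 in store_central: 611.42

Total: 1066.56 + 611.42 = 1677.98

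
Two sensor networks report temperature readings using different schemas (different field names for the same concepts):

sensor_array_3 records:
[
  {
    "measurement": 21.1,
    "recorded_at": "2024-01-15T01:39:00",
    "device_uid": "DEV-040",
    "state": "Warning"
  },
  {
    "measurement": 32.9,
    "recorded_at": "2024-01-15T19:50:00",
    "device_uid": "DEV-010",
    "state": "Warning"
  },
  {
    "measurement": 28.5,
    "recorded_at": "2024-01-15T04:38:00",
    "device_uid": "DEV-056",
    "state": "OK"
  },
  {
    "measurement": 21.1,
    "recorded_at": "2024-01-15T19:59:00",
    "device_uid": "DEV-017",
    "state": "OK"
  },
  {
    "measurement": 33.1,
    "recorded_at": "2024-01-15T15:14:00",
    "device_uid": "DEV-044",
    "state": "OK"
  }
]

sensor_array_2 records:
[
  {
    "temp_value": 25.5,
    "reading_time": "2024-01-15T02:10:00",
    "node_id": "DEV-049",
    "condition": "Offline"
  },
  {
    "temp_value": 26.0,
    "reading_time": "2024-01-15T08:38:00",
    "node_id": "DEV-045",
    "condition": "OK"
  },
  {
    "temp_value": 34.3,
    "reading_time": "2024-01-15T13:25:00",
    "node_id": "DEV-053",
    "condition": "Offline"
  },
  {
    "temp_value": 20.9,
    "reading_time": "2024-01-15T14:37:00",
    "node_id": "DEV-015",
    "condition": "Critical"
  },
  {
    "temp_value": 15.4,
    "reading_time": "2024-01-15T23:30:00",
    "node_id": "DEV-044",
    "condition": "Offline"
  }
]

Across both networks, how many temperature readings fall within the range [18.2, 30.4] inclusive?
6

Schema mapping: "measurement" (sensor_array_3) = "temp_value" (sensor_array_2) = temperature

Readings in [18.2, 30.4] from sensor_array_3: 3
Readings in [18.2, 30.4] from sensor_array_2: 3

Total count: 3 + 3 = 6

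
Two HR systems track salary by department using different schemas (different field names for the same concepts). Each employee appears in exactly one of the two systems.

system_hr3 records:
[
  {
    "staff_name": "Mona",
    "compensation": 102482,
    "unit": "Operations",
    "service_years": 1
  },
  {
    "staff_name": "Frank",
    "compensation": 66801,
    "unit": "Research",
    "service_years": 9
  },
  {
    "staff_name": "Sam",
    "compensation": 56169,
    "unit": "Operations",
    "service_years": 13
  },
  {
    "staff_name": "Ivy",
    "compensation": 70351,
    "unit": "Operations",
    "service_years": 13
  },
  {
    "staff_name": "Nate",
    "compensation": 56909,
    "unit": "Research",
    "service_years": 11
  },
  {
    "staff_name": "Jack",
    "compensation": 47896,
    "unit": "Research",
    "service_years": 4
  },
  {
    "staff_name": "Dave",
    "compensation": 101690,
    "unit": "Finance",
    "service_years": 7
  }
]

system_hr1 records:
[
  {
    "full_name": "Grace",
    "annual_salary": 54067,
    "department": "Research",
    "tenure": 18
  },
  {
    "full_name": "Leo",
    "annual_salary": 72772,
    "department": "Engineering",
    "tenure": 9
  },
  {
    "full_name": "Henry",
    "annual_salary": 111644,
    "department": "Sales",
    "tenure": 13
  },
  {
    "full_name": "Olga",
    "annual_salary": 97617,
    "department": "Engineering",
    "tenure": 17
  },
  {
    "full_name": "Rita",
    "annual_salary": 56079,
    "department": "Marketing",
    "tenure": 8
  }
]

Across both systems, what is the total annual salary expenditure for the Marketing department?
56079

Schema mappings:
- "unit" (system_hr3) = "department" (system_hr1) = department
- "compensation" (system_hr3) = "annual_salary" (system_hr1) = salary

Marketing salaries from system_hr3: 0
Marketing salaries from system_hr1: 56079

Total: 0 + 56079 = 56079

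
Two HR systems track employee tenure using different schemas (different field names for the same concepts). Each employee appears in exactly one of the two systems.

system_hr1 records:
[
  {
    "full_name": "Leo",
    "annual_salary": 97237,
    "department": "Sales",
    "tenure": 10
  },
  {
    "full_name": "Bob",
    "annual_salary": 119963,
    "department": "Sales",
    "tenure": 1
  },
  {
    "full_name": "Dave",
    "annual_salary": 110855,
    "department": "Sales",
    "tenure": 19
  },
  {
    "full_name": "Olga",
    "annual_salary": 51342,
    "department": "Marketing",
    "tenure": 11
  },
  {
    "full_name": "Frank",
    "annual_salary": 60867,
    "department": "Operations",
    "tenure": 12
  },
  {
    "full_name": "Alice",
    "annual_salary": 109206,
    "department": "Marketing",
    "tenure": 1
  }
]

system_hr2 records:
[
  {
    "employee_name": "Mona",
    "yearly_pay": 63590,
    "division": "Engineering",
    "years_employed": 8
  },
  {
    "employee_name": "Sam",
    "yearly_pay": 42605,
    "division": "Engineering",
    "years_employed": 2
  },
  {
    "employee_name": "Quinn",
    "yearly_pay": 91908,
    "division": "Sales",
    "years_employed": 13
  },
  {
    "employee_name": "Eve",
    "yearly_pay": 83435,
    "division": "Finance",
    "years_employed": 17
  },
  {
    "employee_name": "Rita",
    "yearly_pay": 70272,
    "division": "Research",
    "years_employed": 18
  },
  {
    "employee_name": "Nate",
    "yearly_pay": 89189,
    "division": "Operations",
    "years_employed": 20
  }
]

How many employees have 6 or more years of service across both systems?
9

Reconcile schemas: "tenure" (system_hr1) = "years_employed" (system_hr2) = years of service

From system_hr1: 4 employees with >= 6 years
From system_hr2: 5 employees with >= 6 years

Total: 4 + 5 = 9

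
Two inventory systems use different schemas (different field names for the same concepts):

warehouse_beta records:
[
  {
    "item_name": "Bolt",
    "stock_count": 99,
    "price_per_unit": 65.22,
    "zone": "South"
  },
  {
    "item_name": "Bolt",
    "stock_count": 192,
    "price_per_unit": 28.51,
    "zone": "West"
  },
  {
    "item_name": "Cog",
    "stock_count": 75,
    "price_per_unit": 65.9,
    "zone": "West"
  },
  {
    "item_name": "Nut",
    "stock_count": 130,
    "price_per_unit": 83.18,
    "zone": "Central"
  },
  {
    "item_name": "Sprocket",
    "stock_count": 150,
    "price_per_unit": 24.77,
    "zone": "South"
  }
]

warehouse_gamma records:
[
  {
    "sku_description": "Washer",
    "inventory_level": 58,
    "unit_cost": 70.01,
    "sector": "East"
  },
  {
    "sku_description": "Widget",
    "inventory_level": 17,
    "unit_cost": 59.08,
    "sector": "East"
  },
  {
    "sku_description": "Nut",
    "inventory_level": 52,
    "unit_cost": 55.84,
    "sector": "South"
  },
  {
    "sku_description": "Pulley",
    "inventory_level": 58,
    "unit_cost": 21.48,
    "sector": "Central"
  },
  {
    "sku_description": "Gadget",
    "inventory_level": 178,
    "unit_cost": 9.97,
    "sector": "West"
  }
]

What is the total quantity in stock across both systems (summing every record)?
1009

To reconcile these schemas, identify the field holding the quantity in stock in each system:
1. In warehouse_beta it is "stock_count"
2. In warehouse_gamma it is "inventory_level"

From warehouse_beta: 99 + 192 + 75 + 130 + 150 = 646
From warehouse_gamma: 58 + 17 + 52 + 58 + 178 = 363

Total: 646 + 363 = 1009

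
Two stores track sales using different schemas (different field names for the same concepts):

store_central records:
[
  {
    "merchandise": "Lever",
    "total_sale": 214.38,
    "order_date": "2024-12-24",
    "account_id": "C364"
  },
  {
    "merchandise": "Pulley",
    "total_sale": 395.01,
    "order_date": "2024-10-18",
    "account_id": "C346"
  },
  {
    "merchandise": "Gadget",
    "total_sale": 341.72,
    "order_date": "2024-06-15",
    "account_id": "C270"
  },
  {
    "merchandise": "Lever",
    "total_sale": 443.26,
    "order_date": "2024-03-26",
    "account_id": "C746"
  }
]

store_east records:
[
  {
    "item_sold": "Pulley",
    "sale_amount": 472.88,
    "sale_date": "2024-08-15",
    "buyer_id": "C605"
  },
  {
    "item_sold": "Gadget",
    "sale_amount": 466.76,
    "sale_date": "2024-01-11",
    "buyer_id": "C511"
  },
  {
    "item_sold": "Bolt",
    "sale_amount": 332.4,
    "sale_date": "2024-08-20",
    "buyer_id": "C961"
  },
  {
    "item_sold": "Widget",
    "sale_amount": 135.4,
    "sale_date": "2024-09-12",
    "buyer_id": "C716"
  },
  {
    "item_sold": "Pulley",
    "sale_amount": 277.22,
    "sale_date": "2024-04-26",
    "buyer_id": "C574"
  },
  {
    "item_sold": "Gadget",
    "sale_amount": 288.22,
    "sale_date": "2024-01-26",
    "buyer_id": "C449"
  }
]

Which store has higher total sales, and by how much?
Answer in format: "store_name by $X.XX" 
store_east by $578.51

Schema mapping: "total_sale" (store_central) = "sale_amount" (store_east) = sale amount

Total for store_central: 1394.37
Total for store_east: 1972.88

Difference: |1394.37 - 1972.88| = 578.51
store_east has higher sales by $578.51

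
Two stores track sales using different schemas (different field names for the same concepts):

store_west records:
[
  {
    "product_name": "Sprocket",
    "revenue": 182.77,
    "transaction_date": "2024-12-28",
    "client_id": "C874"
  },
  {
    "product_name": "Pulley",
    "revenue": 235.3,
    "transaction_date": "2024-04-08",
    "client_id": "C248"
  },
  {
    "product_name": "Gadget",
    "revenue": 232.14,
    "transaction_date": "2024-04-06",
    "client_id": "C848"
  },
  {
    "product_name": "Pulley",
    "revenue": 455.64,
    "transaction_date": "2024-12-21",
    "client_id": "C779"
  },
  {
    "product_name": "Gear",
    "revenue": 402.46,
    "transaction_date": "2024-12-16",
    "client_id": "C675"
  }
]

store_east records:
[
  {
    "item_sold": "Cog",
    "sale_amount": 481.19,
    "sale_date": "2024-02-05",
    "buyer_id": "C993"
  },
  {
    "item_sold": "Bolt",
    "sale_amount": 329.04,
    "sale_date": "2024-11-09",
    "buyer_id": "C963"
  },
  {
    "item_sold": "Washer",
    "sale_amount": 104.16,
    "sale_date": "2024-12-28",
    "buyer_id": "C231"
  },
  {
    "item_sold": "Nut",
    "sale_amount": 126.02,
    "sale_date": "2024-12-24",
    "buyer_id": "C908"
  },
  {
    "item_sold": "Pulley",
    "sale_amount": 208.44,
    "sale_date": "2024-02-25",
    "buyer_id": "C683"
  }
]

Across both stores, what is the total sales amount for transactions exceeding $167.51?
2526.98

Schema mapping: "revenue" (store_west) = "sale_amount" (store_east) = sale amount

Sum of sales > $167.51 in store_west: 1508.31
Sum of sales > $167.51 in store_east: 1018.67

Total: 1508.31 + 1018.67 = 2526.98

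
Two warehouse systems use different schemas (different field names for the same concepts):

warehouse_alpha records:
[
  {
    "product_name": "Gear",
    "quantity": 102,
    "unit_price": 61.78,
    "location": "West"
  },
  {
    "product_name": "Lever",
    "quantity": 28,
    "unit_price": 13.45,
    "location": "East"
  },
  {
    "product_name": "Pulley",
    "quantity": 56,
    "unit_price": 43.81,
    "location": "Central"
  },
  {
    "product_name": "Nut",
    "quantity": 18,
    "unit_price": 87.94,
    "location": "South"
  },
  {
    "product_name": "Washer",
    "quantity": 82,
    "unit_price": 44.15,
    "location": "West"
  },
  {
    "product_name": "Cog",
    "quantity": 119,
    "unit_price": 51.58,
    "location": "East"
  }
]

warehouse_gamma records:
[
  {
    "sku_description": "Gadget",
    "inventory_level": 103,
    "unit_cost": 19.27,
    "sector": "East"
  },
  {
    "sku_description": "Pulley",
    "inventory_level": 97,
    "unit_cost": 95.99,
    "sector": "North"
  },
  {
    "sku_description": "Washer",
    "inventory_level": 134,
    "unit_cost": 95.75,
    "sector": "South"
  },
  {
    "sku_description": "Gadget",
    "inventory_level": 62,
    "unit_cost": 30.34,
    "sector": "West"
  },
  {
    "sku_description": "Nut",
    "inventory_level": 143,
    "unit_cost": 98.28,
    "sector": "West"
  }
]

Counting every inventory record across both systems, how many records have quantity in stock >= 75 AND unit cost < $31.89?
1

Schema mappings:
- "quantity" (warehouse_alpha) = "inventory_level" (warehouse_gamma) = quantity
- "unit_price" (warehouse_alpha) = "unit_cost" (warehouse_gamma) = unit cost

Records meeting both conditions in warehouse_alpha: 0
Records meeting both conditions in warehouse_gamma: 1

Total: 0 + 1 = 1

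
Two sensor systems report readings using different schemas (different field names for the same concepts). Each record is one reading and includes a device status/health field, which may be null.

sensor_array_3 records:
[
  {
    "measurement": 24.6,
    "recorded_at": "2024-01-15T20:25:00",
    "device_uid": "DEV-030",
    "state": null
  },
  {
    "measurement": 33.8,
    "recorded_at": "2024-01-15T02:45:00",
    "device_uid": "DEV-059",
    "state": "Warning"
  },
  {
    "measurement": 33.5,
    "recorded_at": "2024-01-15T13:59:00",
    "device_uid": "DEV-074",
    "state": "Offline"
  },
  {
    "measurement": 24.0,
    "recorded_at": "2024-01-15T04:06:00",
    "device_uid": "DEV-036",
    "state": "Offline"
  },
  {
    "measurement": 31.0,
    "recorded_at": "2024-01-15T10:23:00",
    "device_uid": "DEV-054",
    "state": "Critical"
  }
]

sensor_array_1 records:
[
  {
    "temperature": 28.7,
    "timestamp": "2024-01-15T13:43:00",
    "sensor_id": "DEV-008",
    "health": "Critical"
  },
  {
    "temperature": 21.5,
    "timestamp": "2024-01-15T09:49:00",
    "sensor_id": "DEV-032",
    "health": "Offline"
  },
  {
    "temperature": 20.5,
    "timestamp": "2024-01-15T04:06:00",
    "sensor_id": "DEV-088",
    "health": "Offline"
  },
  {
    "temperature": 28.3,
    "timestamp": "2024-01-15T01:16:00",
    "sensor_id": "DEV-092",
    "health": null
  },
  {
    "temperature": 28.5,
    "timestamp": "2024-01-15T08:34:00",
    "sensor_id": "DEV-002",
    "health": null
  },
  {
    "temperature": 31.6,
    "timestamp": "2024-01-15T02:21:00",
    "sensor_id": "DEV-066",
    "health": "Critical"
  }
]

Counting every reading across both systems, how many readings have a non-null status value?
8

Schema mapping: "state" (sensor_array_3) = "health" (sensor_array_1) = status

Non-null in sensor_array_3: 4
Non-null in sensor_array_1: 4

Total non-null: 4 + 4 = 8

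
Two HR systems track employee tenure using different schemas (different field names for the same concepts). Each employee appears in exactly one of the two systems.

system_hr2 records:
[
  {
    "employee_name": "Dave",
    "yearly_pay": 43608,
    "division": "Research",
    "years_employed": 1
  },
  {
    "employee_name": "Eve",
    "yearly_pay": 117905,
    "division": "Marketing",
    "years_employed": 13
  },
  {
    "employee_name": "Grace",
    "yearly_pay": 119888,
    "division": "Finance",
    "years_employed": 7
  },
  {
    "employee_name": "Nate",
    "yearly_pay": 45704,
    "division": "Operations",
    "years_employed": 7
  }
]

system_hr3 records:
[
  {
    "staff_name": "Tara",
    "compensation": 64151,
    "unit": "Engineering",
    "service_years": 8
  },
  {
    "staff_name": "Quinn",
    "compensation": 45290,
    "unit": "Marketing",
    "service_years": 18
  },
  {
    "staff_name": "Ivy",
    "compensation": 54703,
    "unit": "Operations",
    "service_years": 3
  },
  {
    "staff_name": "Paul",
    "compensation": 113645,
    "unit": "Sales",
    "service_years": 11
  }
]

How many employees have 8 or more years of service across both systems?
4

Reconcile schemas: "years_employed" (system_hr2) = "service_years" (system_hr3) = years of service

From system_hr2: 1 employees with >= 8 years
From system_hr3: 3 employees with >= 8 years

Total: 1 + 3 = 4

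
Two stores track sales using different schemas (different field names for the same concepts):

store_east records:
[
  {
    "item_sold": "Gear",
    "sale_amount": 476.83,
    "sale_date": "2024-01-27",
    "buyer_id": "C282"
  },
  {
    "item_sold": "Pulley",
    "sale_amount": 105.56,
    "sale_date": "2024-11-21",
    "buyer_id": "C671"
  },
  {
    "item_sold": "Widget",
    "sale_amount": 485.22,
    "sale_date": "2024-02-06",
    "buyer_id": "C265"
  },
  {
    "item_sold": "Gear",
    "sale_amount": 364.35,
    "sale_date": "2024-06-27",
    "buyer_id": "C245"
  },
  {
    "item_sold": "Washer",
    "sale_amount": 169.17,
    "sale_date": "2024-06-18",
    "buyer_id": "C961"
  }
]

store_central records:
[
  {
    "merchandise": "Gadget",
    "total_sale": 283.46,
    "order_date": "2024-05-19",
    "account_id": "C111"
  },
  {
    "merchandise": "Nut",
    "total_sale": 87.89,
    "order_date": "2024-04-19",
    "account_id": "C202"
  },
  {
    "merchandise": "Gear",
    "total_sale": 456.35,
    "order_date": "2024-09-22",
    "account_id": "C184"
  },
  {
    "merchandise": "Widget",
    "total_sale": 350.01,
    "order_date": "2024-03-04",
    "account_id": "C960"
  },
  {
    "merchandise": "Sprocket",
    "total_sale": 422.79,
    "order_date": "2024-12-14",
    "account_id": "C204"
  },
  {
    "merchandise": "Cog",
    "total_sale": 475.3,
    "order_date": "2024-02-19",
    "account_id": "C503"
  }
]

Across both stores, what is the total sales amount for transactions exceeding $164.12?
3483.48

Schema mapping: "sale_amount" (store_east) = "total_sale" (store_central) = sale amount

Sum of sales > $164.12 in store_east: 1495.57
Sum of sales > $164.12 in store_central: 1987.91

Total: 1495.57 + 1987.91 = 3483.48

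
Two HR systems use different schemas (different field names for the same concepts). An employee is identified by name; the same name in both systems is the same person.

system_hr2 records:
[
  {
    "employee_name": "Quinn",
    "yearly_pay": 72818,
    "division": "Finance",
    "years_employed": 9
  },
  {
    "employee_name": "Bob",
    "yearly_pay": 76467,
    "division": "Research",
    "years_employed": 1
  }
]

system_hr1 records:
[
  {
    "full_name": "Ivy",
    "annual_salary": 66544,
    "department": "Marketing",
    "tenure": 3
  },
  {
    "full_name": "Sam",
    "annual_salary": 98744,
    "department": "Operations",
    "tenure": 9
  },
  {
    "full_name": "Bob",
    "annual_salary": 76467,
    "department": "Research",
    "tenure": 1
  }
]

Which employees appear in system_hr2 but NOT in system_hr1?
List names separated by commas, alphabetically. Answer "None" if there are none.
Quinn

Schema mapping: "employee_name" (system_hr2) = "full_name" (system_hr1) = employee name

Names in system_hr2: ['Bob', 'Quinn']
Names in system_hr1: ['Bob', 'Ivy', 'Sam']

In system_hr2 but not system_hr1: ['Quinn']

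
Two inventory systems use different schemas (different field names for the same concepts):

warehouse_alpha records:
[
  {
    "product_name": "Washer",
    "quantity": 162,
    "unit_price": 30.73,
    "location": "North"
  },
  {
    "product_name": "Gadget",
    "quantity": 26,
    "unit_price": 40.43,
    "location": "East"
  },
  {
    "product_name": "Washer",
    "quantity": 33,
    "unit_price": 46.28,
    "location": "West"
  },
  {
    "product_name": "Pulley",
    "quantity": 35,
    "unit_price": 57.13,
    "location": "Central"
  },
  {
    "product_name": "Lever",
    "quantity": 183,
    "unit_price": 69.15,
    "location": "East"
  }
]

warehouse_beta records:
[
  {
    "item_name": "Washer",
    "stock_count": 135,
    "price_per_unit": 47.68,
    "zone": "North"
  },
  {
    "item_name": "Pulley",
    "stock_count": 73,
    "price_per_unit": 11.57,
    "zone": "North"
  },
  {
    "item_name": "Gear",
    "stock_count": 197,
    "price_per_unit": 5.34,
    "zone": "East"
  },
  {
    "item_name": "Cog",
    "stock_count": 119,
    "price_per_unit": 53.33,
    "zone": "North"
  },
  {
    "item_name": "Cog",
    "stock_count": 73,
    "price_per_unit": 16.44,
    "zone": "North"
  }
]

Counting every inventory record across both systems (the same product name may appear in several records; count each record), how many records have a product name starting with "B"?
0

Schema mapping: "product_name" (warehouse_alpha) = "item_name" (warehouse_beta) = product name

Records with product name starting with "B" in warehouse_alpha: 0
Records with product name starting with "B" in warehouse_beta: 0

Total: 0 + 0 = 0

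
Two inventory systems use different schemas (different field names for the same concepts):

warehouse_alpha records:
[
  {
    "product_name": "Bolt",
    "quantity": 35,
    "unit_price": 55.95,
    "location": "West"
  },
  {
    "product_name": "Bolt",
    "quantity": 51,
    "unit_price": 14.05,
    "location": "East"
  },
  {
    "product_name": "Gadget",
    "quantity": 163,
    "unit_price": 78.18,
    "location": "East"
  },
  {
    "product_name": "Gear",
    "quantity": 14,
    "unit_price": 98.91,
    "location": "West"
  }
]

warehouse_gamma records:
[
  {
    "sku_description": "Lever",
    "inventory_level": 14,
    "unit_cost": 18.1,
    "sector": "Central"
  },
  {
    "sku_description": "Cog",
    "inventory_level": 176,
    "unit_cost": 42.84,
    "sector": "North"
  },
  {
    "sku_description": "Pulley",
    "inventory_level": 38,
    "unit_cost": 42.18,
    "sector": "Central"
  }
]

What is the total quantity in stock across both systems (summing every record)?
491

To reconcile these schemas, identify the field holding the quantity in stock in each system:
1. In warehouse_alpha it is "quantity"
2. In warehouse_gamma it is "inventory_level"

From warehouse_alpha: 35 + 51 + 163 + 14 = 263
From warehouse_gamma: 14 + 176 + 38 = 228

Total: 263 + 228 = 491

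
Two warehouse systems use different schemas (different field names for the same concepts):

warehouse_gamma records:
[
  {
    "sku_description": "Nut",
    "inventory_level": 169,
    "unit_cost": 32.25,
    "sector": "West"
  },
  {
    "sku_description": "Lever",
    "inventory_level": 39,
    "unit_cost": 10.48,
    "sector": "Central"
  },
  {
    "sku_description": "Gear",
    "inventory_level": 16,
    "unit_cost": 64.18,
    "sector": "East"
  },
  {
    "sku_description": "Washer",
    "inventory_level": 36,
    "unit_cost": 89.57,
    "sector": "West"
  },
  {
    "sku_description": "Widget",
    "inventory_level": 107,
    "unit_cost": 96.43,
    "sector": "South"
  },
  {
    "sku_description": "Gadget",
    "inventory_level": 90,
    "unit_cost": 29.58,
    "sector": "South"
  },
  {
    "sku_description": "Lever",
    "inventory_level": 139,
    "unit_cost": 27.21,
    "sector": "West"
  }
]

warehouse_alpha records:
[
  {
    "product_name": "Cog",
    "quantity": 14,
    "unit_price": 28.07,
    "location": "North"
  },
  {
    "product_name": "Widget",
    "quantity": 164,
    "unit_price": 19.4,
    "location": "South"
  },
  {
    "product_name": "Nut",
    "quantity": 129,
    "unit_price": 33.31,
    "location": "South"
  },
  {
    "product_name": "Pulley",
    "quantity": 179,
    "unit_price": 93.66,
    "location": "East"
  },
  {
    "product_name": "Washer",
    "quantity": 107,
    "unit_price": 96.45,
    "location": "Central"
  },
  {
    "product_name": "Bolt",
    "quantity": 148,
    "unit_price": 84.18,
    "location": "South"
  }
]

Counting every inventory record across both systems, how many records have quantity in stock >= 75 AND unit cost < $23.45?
1

Schema mappings:
- "inventory_level" (warehouse_gamma) = "quantity" (warehouse_alpha) = quantity
- "unit_cost" (warehouse_gamma) = "unit_price" (warehouse_alpha) = unit cost

Records meeting both conditions in warehouse_gamma: 0
Records meeting both conditions in warehouse_alpha: 1

Total: 0 + 1 = 1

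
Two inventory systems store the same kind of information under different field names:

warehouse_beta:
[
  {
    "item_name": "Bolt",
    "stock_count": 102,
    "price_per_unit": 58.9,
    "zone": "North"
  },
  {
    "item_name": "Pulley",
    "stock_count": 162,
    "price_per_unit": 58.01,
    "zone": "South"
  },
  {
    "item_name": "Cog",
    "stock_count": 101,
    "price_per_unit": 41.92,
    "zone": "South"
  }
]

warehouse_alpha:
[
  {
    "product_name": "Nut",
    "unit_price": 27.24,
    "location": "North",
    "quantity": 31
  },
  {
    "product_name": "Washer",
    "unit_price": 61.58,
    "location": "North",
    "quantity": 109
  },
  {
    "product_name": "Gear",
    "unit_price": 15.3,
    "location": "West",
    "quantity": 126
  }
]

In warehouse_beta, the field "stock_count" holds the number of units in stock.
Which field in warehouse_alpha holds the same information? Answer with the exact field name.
quantity

In warehouse_beta, "stock_count" holds the number of units in stock.
The fields in warehouse_alpha are: "product_name", "unit_price", "location", "quantity".
"quantity" is the match: the name refers to the same concept and its values are whole-number counts (e.g. 31, 109).
The other fields ("product_name", "unit_price", "location") hold different kinds of data.

So "stock_count" in warehouse_beta corresponds to "quantity" in warehouse_alpha.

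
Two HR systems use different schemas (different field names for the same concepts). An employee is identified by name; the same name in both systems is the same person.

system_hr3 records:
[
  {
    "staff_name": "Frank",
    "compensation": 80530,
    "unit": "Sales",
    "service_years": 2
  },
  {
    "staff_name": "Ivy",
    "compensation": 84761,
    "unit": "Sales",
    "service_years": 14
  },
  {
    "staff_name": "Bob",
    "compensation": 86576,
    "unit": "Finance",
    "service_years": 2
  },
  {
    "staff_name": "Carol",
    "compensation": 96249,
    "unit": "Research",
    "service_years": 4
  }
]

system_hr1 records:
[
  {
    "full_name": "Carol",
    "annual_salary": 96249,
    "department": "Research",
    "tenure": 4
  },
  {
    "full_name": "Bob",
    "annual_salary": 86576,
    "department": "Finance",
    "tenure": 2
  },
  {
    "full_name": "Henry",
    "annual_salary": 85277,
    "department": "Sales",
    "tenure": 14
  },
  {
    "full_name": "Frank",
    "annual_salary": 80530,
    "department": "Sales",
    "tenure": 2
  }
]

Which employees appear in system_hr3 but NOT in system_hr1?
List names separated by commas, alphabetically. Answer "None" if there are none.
Ivy

Schema mapping: "staff_name" (system_hr3) = "full_name" (system_hr1) = employee name

Names in system_hr3: ['Bob', 'Carol', 'Frank', 'Ivy']
Names in system_hr1: ['Bob', 'Carol', 'Frank', 'Henry']

In system_hr3 but not system_hr1: ['Ivy']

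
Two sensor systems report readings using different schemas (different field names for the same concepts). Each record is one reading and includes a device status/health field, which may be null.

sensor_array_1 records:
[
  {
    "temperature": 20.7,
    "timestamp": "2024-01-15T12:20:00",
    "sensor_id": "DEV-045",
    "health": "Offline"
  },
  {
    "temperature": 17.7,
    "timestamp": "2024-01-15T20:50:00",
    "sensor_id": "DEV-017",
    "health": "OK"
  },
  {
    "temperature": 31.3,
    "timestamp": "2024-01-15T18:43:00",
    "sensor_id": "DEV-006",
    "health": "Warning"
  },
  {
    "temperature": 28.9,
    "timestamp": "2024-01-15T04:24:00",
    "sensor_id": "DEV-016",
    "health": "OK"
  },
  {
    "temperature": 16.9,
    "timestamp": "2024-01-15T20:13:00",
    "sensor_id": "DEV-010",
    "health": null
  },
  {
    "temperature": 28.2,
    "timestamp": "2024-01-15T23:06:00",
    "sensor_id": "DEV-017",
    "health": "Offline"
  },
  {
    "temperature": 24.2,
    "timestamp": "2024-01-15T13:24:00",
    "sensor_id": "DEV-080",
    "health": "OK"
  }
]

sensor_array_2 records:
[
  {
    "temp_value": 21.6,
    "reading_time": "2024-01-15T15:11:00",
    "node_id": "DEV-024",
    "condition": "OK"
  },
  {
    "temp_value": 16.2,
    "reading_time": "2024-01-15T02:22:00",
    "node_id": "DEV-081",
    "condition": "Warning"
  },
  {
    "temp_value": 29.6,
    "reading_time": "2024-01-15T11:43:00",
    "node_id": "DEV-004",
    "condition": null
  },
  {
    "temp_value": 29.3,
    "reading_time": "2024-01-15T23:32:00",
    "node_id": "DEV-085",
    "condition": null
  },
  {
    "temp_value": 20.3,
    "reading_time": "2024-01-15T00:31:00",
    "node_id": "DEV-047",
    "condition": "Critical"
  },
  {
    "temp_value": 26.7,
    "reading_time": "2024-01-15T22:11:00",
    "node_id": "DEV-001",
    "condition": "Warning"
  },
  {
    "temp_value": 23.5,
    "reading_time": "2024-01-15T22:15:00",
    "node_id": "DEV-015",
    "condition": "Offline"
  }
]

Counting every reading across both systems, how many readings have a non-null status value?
11

Schema mapping: "health" (sensor_array_1) = "condition" (sensor_array_2) = status

Non-null in sensor_array_1: 6
Non-null in sensor_array_2: 5

Total non-null: 6 + 5 = 11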